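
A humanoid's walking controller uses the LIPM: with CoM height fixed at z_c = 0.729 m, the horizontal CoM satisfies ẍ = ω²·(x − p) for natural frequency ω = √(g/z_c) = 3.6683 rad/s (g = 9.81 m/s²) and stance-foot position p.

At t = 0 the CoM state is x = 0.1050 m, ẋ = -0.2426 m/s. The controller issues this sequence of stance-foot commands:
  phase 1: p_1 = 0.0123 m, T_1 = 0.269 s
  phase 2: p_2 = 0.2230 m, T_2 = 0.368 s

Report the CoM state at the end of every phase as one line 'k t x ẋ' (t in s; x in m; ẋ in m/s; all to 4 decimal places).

phase 1: p=0.0123, T=0.269, ωT=0.986773, cosh=1.527670, sinh=1.154893; start (x,ẋ)=(0.105000, -0.242600) → end (x,ẋ)=(0.077537, 0.022110)
phase 2: p=0.2230, T=0.368, ωT=1.349934, cosh=2.058215, sinh=1.798958; start (x,ẋ)=(0.077537, 0.022110) → end (x,ẋ)=(-0.065551, -0.914419)

1 0.2690 0.0775 0.0221
2 0.6370 -0.0656 -0.9144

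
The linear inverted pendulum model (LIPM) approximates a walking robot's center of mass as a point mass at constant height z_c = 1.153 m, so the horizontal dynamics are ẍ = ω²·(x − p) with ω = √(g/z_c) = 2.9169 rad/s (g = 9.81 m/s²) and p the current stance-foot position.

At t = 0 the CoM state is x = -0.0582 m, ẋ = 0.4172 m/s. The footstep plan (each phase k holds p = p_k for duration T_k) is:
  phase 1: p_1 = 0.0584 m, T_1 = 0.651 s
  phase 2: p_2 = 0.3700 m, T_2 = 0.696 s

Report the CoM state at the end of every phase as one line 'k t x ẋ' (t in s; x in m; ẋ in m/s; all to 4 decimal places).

1 0.6510 0.1272 0.3141
2 1.3470 -0.1674 -1.4333

phase 1: p=0.0584, T=0.651, ωT=1.898902, cosh=3.414145, sinh=3.264412; start (x,ẋ)=(-0.058200, 0.417200) → end (x,ẋ)=(0.127215, 0.314120)
phase 2: p=0.3700, T=0.696, ωT=2.030162, cosh=3.873319, sinh=3.742004; start (x,ẋ)=(0.127215, 0.314120) → end (x,ẋ)=(-0.167409, -1.433325)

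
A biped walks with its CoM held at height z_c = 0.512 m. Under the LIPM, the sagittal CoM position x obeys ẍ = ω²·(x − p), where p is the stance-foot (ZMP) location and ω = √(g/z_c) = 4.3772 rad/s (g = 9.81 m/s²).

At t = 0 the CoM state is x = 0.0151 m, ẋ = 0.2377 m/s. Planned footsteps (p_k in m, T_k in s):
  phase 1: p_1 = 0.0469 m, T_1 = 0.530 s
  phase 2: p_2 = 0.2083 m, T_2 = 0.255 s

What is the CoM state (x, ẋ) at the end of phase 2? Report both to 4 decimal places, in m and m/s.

phase 1: p=0.0469, T=0.530, ωT=2.319916, cosh=5.136551, sinh=5.038269; start (x,ẋ)=(0.015100, 0.237700) → end (x,ẋ)=(0.157156, 0.519656)
phase 2: p=0.2083, T=0.255, ωT=1.116186, cosh=1.690357, sinh=1.362830; start (x,ẋ)=(0.157156, 0.519656) → end (x,ẋ)=(0.283643, 0.573314)

x = 0.2836, ẋ = 0.5733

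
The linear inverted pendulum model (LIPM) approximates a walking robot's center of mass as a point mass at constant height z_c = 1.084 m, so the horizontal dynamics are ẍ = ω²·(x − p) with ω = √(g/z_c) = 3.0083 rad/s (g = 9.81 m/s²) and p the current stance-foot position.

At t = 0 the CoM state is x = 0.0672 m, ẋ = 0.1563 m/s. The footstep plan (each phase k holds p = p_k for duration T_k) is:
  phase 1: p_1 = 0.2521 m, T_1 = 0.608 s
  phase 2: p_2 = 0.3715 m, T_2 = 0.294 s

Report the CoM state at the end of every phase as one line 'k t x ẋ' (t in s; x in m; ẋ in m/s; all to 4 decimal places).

1 0.6080 -0.1809 -1.1882
2 0.9020 -0.8081 -3.3530

phase 1: p=0.2521, T=0.608, ωT=1.829046, cosh=3.194256, sinh=3.033689; start (x,ẋ)=(0.067200, 0.156300) → end (x,ẋ)=(-0.180899, -1.188181)
phase 2: p=0.3715, T=0.294, ωT=0.884440, cosh=1.417287, sinh=1.004342; start (x,ẋ)=(-0.180899, -1.188181) → end (x,ẋ)=(-0.808090, -3.352989)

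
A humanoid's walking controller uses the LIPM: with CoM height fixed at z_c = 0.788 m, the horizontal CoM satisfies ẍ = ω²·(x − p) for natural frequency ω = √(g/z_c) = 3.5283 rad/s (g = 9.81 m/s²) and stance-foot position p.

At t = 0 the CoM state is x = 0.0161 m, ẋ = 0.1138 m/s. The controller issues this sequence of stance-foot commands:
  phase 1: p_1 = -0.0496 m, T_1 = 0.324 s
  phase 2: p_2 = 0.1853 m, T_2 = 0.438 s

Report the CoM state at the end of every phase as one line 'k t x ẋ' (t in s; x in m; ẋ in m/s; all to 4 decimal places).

1 0.3240 0.1094 0.5232
2 0.7620 0.3310 0.6829

phase 1: p=-0.0496, T=0.324, ωT=1.143169, cosh=1.727750, sinh=1.408943; start (x,ẋ)=(0.016100, 0.113800) → end (x,ẋ)=(0.109357, 0.523224)
phase 2: p=0.1853, T=0.438, ωT=1.545395, cosh=2.451527, sinh=2.238299; start (x,ẋ)=(0.109357, 0.523224) → end (x,ẋ)=(0.331048, 0.682943)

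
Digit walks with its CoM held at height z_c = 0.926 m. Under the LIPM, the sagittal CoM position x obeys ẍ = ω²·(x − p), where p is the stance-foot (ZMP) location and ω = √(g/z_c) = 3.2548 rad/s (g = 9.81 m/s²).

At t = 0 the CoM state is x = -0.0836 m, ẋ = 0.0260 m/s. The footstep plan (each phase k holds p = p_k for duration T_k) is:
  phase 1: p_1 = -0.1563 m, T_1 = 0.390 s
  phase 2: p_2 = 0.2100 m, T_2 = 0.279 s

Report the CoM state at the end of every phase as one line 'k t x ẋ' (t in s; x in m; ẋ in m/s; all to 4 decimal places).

1 0.3900 -0.0036 0.4377
2 0.6690 0.0417 -0.0910

phase 1: p=-0.1563, T=0.390, ωT=1.269372, cosh=1.919813, sinh=1.638805; start (x,ẋ)=(-0.083600, 0.026000) → end (x,ẋ)=(-0.003639, 0.437696)
phase 2: p=0.2100, T=0.279, ωT=0.908089, cosh=1.441437, sinh=1.038143; start (x,ẋ)=(-0.003639, 0.437696) → end (x,ẋ)=(0.041660, -0.090963)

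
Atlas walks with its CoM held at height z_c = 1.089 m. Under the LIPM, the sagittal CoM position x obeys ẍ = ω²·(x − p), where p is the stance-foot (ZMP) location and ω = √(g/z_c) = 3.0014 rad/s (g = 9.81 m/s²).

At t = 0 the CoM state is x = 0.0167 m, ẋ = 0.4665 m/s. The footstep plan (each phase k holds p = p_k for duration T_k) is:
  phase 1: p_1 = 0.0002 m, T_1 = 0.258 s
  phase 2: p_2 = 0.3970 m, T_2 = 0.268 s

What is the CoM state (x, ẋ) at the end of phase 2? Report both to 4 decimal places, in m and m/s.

x = 0.2673, ẋ = 0.2294

phase 1: p=0.0002, T=0.258, ωT=0.774361, cosh=1.315102, sinh=0.854104; start (x,ẋ)=(0.016700, 0.466500) → end (x,ẋ)=(0.154650, 0.655793)
phase 2: p=0.3970, T=0.268, ωT=0.804375, cosh=1.341333, sinh=0.893966; start (x,ẋ)=(0.154650, 0.655793) → end (x,ẋ)=(0.267256, 0.229377)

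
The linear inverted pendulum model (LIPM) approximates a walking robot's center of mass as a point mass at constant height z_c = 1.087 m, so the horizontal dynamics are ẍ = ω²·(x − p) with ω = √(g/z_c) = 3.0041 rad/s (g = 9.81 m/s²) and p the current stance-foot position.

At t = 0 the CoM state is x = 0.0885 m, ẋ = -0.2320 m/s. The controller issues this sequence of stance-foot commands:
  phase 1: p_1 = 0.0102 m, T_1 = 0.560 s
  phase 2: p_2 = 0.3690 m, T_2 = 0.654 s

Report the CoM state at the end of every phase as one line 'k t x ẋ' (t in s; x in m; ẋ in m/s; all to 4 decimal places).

phase 1: p=0.0102, T=0.560, ωT=1.682296, cosh=2.781918, sinh=2.595971; start (x,ẋ)=(0.088500, -0.232000) → end (x,ẋ)=(0.027543, -0.034778)
phase 2: p=0.3690, T=0.654, ωT=1.964681, cosh=3.636420, sinh=3.496220; start (x,ẋ)=(0.027543, -0.034778) → end (x,ẋ)=(-0.913156, -3.712787)

1 0.5600 0.0275 -0.0348
2 1.2140 -0.9132 -3.7128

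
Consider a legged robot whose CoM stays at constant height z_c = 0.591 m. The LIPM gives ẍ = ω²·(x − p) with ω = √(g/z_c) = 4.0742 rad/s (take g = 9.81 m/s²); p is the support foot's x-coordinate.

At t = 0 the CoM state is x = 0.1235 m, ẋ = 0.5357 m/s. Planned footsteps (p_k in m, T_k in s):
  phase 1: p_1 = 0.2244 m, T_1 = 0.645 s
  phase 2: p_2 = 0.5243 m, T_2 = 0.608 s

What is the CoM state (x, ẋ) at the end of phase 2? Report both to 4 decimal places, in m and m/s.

x = 1.2465, ẋ = 3.0506

phase 1: p=0.2244, T=0.645, ωT=2.627859, cosh=6.958165, sinh=6.885932; start (x,ẋ)=(0.123500, 0.535700) → end (x,ẋ)=(0.427724, 0.896773)
phase 2: p=0.5243, T=0.608, ωT=2.477114, cosh=5.995416, sinh=5.911431; start (x,ẋ)=(0.427724, 0.896773) → end (x,ẋ)=(1.246456, 3.050569)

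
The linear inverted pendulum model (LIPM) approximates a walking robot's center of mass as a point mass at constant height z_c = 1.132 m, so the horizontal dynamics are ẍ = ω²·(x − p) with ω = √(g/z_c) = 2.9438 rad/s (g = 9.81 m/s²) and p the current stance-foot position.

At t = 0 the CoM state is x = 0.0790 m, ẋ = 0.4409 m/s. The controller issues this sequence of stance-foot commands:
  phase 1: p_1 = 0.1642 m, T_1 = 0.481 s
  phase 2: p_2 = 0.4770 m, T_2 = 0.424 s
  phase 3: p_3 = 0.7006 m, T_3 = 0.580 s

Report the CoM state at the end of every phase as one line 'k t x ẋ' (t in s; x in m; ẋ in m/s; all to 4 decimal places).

phase 1: p=0.1642, T=0.481, ωT=1.415968, cosh=2.181581, sinh=1.938891; start (x,ẋ)=(0.079000, 0.440900) → end (x,ẋ)=(0.268722, 0.475563)
phase 2: p=0.4770, T=0.424, ωT=1.248171, cosh=1.885497, sinh=1.598468; start (x,ẋ)=(0.268722, 0.475563) → end (x,ẋ)=(0.342520, -0.083397)
phase 3: p=0.7006, T=0.580, ωT=1.707404, cosh=2.847981, sinh=2.666645; start (x,ẋ)=(0.342520, -0.083397) → end (x,ẋ)=(-0.394751, -3.048468)

1 0.4810 0.2687 0.4756
2 0.9050 0.3425 -0.0834
3 1.4850 -0.3948 -3.0485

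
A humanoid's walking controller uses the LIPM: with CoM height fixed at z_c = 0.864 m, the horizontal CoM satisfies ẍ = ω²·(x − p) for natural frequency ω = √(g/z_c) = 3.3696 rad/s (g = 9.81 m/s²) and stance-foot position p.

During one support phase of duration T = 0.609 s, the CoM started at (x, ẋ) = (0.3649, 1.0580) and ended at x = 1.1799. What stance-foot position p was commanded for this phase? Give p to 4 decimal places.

ωT = 3.3696·0.609 = 2.052086; cosh(ωT) = 3.956296, sinh(ωT) = 3.827829
x(T) = p + (x₀−p)·cosh(ωT) + (ẋ₀/ω)·sinh(ωT) ⇒ p·(1 − cosh) = x(T) − x₀·cosh − (ẋ₀/ω)·sinh
numerator   = 1.1799 − (0.3649)·3.956296 − (1.0580/3.3696)·3.827829 = -1.465629
denominator = 1 − 3.956296 = -2.956296
p = -1.465629 / -2.956296 = 0.4958

p = 0.4958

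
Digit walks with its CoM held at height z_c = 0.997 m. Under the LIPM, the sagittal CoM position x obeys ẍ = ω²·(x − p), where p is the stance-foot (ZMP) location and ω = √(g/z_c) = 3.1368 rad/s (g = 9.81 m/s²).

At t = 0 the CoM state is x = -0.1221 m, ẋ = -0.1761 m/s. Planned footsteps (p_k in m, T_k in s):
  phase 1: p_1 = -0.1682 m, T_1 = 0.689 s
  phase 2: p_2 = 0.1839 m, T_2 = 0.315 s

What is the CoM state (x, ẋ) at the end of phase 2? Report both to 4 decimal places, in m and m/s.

phase 1: p=-0.1682, T=0.689, ωT=2.161255, cosh=4.398604, sinh=4.283424; start (x,ẋ)=(-0.122100, -0.176100) → end (x,ẋ)=(-0.205896, -0.155183)
phase 2: p=0.1839, T=0.315, ωT=0.988092, cosh=1.529195, sinh=1.156909; start (x,ẋ)=(-0.205896, -0.155183) → end (x,ẋ)=(-0.469408, -1.651872)

x = -0.4694, ẋ = -1.6519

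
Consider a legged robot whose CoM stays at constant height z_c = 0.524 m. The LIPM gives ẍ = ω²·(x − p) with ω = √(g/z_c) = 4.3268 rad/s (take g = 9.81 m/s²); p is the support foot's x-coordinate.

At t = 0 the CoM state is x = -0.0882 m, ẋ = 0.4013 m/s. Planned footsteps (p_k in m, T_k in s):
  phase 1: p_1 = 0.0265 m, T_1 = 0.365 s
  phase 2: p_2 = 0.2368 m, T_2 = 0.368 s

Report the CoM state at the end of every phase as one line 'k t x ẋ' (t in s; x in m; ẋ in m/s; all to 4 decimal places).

1 0.3650 -0.0481 -0.1379
2 0.7330 -0.5675 -3.2571

phase 1: p=0.0265, T=0.365, ωT=1.579282, cosh=2.528797, sinh=2.322674; start (x,ẋ)=(-0.088200, 0.401300) → end (x,ẋ)=(-0.048131, -0.137900)
phase 2: p=0.2368, T=0.368, ωT=1.592262, cosh=2.559160, sinh=2.355695; start (x,ẋ)=(-0.048131, -0.137900) → end (x,ẋ)=(-0.567462, -3.257099)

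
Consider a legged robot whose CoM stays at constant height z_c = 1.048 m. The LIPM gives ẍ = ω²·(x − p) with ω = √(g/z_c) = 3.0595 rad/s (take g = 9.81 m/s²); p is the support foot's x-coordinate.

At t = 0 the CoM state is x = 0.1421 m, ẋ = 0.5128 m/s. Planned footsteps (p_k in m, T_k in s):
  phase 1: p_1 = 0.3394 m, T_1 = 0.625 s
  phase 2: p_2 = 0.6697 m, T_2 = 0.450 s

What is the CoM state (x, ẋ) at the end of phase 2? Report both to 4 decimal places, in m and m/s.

phase 1: p=0.3394, T=0.625, ωT=1.912187, cosh=3.457817, sinh=3.310060; start (x,ẋ)=(0.142100, 0.512800) → end (x,ẋ)=(0.211969, -0.224914)
phase 2: p=0.6697, T=0.450, ωT=1.376775, cosh=2.107247, sinh=1.854856; start (x,ẋ)=(0.211969, -0.224914) → end (x,ẋ)=(-0.431209, -3.071542)

x = -0.4312, ẋ = -3.0715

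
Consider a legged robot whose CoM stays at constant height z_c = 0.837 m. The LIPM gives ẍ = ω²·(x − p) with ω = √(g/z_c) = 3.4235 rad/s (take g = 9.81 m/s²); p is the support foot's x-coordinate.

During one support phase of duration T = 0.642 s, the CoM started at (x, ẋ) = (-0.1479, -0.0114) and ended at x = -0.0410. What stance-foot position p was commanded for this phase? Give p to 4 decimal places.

p = -0.1821

ωT = 3.4235·0.642 = 2.197887; cosh(ωT) = 4.558501, sinh(ωT) = 4.447463
x(T) = p + (x₀−p)·cosh(ωT) + (ẋ₀/ω)·sinh(ωT) ⇒ p·(1 − cosh) = x(T) − x₀·cosh − (ẋ₀/ω)·sinh
numerator   = -0.0410 − (-0.1479)·4.558501 − (-0.0114/3.4235)·4.447463 = 0.648012
denominator = 1 − 4.558501 = -3.558501
p = 0.648012 / -3.558501 = -0.1821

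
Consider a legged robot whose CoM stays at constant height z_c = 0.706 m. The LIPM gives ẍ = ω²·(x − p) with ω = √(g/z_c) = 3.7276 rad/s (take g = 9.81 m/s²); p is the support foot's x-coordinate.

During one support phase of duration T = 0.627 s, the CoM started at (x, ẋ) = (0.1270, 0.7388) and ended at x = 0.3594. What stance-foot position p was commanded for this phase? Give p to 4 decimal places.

p = 0.3126

ωT = 3.7276·0.627 = 2.337205; cosh(ωT) = 5.224430, sinh(ωT) = 5.127833
x(T) = p + (x₀−p)·cosh(ωT) + (ẋ₀/ω)·sinh(ωT) ⇒ p·(1 − cosh) = x(T) − x₀·cosh − (ẋ₀/ω)·sinh
numerator   = 0.3594 − (0.1270)·5.224430 − (0.7388/3.7276)·5.127833 = -1.320425
denominator = 1 − 5.224430 = -4.224430
p = -1.320425 / -4.224430 = 0.3126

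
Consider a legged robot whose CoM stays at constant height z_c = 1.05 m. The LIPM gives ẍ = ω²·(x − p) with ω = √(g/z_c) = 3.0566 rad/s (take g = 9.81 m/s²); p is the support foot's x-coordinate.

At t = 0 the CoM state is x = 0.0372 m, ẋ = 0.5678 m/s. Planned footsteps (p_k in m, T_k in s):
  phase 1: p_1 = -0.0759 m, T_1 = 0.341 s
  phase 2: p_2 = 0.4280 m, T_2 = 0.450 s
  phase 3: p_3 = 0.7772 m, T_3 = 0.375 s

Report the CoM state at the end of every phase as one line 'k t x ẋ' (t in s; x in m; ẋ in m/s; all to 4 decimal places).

1 0.3410 0.3350 1.3344
2 0.7910 1.0409 2.2824
3 1.1660 2.2899 5.0930

phase 1: p=-0.0759, T=0.341, ωT=1.042301, cosh=1.594188, sinh=1.241545; start (x,ẋ)=(0.037200, 0.567800) → end (x,ẋ)=(0.335035, 1.334384)
phase 2: p=0.4280, T=0.450, ωT=1.375470, cosh=2.104828, sinh=1.852108; start (x,ẋ)=(0.335035, 1.334384) → end (x,ẋ)=(1.040877, 2.282358)
phase 3: p=0.7772, T=0.375, ωT=1.146225, cosh=1.732064, sinh=1.414229; start (x,ẋ)=(1.040877, 2.282358) → end (x,ẋ)=(2.289907, 5.092993)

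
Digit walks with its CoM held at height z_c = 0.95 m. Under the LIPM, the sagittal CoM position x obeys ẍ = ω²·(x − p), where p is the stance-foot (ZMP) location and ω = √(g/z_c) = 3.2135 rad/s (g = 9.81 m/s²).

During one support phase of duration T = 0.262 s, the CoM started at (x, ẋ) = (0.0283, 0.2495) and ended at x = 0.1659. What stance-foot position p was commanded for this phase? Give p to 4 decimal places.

ωT = 3.2135·0.262 = 0.841937; cosh(ωT) = 1.375867, sinh(ωT) = 0.944992
x(T) = p + (x₀−p)·cosh(ωT) + (ẋ₀/ω)·sinh(ωT) ⇒ p·(1 − cosh) = x(T) − x₀·cosh − (ẋ₀/ω)·sinh
numerator   = 0.1659 − (0.0283)·1.375867 − (0.2495/3.2135)·0.944992 = 0.053593
denominator = 1 − 1.375867 = -0.375867
p = 0.053593 / -0.375867 = -0.1426

p = -0.1426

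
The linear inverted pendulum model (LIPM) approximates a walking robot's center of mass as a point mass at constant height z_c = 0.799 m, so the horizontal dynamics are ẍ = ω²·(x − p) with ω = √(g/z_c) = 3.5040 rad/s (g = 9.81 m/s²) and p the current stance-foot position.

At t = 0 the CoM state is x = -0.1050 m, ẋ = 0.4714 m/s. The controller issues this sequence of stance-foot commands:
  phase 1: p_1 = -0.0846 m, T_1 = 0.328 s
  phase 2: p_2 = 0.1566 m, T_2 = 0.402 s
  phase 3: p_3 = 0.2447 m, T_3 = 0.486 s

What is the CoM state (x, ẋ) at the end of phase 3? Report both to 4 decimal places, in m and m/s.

phase 1: p=-0.0846, T=0.328, ωT=1.149312, cosh=1.736438, sinh=1.419583; start (x,ẋ)=(-0.105000, 0.471400) → end (x,ẋ)=(0.070956, 0.717083)
phase 2: p=0.1566, T=0.402, ωT=1.408608, cosh=2.167371, sinh=1.922887; start (x,ẋ)=(0.070956, 0.717083) → end (x,ẋ)=(0.364491, 0.977132)
phase 3: p=0.2447, T=0.486, ωT=1.702944, cosh=2.836116, sinh=2.653970; start (x,ẋ)=(0.364491, 0.977132) → end (x,ẋ)=(1.324531, 3.885253)

x = 1.3245, ẋ = 3.8853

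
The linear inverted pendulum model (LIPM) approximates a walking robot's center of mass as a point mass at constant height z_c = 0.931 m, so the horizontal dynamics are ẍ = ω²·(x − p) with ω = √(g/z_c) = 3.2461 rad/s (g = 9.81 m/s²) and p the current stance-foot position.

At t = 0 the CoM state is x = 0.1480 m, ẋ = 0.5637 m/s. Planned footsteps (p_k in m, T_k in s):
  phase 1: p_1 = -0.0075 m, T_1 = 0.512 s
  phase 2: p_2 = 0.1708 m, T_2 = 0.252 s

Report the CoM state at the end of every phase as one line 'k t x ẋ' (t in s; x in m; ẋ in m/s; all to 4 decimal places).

1 0.5120 0.8581 2.8209
2 0.7640 1.8940 5.8540

phase 1: p=-0.0075, T=0.512, ωT=1.662003, cosh=2.729808, sinh=2.540049; start (x,ẋ)=(0.148000, 0.563700) → end (x,ẋ)=(0.858076, 2.820930)
phase 2: p=0.1708, T=0.252, ωT=0.818017, cosh=1.353654, sinh=0.912348; start (x,ẋ)=(0.858076, 2.820930) → end (x,ẋ)=(1.893984, 5.853982)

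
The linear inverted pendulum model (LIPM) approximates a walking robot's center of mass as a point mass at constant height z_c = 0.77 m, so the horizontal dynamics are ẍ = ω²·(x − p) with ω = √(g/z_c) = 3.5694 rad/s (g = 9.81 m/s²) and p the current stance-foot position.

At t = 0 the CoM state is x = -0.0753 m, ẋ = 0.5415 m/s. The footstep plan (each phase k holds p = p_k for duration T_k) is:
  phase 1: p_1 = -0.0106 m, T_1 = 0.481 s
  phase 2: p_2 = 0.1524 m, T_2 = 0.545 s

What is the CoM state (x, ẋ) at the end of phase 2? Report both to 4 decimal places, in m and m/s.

phase 1: p=-0.0106, T=0.481, ωT=1.716881, cosh=2.873383, sinh=2.693757; start (x,ẋ)=(-0.075300, 0.541500) → end (x,ẋ)=(0.212152, 0.933840)
phase 2: p=0.1524, T=0.545, ωT=1.945323, cosh=3.569416, sinh=3.426475; start (x,ẋ)=(0.212152, 0.933840) → end (x,ẋ)=(1.262126, 4.064054)

x = 1.2621, ẋ = 4.0641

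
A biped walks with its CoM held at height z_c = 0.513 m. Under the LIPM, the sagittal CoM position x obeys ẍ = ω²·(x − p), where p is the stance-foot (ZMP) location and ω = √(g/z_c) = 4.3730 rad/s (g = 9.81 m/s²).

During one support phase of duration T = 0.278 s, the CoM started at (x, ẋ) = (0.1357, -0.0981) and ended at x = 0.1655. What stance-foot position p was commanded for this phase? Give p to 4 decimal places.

ωT = 4.3730·0.278 = 1.215694; cosh(ωT) = 1.834569, sinh(ωT) = 1.538065
x(T) = p + (x₀−p)·cosh(ωT) + (ẋ₀/ω)·sinh(ωT) ⇒ p·(1 − cosh) = x(T) − x₀·cosh − (ẋ₀/ω)·sinh
numerator   = 0.1655 − (0.1357)·1.834569 − (-0.0981/4.3730)·1.538065 = -0.048947
denominator = 1 − 1.834569 = -0.834569
p = -0.048947 / -0.834569 = 0.0586

p = 0.0586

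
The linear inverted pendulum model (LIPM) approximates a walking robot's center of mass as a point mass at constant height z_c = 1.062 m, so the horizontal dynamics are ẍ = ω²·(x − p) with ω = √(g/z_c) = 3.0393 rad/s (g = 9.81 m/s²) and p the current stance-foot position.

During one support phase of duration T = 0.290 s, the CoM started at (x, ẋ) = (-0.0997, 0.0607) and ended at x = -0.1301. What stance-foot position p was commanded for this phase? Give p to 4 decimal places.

ωT = 3.0393·0.290 = 0.881397; cosh(ωT) = 1.414237, sinh(ωT) = 1.000033
x(T) = p + (x₀−p)·cosh(ωT) + (ẋ₀/ω)·sinh(ωT) ⇒ p·(1 − cosh) = x(T) − x₀·cosh − (ẋ₀/ω)·sinh
numerator   = -0.1301 − (-0.0997)·1.414237 − (0.0607/3.0393)·1.000033 = -0.009073
denominator = 1 − 1.414237 = -0.414237
p = -0.009073 / -0.414237 = 0.0219

p = 0.0219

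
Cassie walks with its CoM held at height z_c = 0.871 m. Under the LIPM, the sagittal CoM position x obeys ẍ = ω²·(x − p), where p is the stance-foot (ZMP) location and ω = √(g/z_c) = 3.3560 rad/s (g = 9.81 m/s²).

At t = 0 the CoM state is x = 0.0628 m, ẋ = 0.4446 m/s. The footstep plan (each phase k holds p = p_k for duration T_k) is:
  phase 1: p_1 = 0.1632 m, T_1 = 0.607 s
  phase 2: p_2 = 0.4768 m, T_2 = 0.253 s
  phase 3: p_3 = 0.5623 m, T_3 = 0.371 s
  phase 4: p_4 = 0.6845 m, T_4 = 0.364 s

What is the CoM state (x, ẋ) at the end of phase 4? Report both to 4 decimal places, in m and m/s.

phase 1: p=0.1632, T=0.607, ωT=2.037092, cosh=3.899342, sinh=3.768935; start (x,ẋ)=(0.062800, 0.444600) → end (x,ẋ)=(0.271011, 0.463734)
phase 2: p=0.4768, T=0.253, ωT=0.849068, cosh=1.382640, sinh=0.954827; start (x,ẋ)=(0.271011, 0.463734) → end (x,ẋ)=(0.324207, -0.018252)
phase 3: p=0.5623, T=0.371, ωT=1.245076, cosh=1.880559, sinh=1.592640; start (x,ẋ)=(0.324207, -0.018252) → end (x,ẋ)=(0.105890, -1.306910)
phase 4: p=0.6845, T=0.364, ωT=1.221584, cosh=1.843660, sinh=1.548897; start (x,ẋ)=(0.105890, -1.306910) → end (x,ẋ)=(-0.985440, -5.417171)

x = -0.9854, ẋ = -5.4172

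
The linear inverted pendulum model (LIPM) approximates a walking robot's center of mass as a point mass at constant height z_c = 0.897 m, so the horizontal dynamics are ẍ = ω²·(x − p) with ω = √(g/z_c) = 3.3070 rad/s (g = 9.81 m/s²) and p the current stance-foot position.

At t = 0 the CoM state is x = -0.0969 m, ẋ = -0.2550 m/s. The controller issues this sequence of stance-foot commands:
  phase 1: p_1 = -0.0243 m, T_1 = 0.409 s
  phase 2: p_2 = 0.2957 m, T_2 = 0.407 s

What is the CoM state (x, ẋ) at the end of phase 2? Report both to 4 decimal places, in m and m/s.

x = -1.4726, ẋ = -5.5735

phase 1: p=-0.0243, T=0.409, ωT=1.352563, cosh=2.062951, sinh=1.804374; start (x,ẋ)=(-0.096900, -0.255000) → end (x,ẋ)=(-0.313204, -0.959261)
phase 2: p=0.2957, T=0.407, ωT=1.345949, cosh=2.051062, sinh=1.790769; start (x,ẋ)=(-0.313204, -0.959261) → end (x,ẋ)=(-1.472648, -5.573478)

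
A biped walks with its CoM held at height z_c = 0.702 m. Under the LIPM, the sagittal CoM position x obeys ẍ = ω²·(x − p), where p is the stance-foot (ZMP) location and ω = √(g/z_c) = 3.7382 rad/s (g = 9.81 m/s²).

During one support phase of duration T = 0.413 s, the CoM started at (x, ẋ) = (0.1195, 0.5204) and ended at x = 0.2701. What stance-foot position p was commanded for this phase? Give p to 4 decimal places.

p = 0.2303

ωT = 3.7382·0.413 = 1.543877; cosh(ωT) = 2.448130, sinh(ωT) = 2.234578
x(T) = p + (x₀−p)·cosh(ωT) + (ẋ₀/ω)·sinh(ωT) ⇒ p·(1 − cosh) = x(T) − x₀·cosh − (ẋ₀/ω)·sinh
numerator   = 0.2701 − (0.1195)·2.448130 − (0.5204/3.7382)·2.234578 = -0.333530
denominator = 1 − 2.448130 = -1.448130
p = -0.333530 / -1.448130 = 0.2303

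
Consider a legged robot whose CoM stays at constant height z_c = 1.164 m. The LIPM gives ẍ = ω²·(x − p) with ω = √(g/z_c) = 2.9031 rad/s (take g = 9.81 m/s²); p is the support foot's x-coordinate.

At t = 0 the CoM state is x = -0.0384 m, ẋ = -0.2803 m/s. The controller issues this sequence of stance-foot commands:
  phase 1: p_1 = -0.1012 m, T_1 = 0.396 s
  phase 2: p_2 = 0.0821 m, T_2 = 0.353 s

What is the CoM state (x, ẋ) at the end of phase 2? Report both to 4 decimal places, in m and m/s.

phase 1: p=-0.1012, T=0.396, ωT=1.149628, cosh=1.736886, sinh=1.420131; start (x,ẋ)=(-0.038400, -0.280300) → end (x,ẋ)=(-0.129240, -0.227938)
phase 2: p=0.0821, T=0.353, ωT=1.024794, cosh=1.572696, sinh=1.213826; start (x,ẋ)=(-0.129240, -0.227938) → end (x,ẋ)=(-0.345578, -1.103210)

x = -0.3456, ẋ = -1.1032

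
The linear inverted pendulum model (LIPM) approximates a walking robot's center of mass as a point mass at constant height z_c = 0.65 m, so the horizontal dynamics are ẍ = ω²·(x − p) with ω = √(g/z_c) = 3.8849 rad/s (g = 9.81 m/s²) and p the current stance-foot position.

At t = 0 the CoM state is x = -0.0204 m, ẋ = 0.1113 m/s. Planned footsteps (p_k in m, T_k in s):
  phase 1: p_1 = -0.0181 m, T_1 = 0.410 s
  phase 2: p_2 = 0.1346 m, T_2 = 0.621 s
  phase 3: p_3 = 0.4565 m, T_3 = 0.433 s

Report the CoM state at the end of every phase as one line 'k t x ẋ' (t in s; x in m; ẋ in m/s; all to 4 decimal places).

phase 1: p=-0.0181, T=0.410, ωT=1.592809, cosh=2.560448, sinh=2.357095; start (x,ẋ)=(-0.020400, 0.111300) → end (x,ẋ)=(0.043540, 0.263917)
phase 2: p=0.1346, T=0.621, ωT=2.412523, cosh=5.625838, sinh=5.536249; start (x,ẋ)=(0.043540, 0.263917) → end (x,ẋ)=(-0.001588, -0.473740)
phase 3: p=0.4565, T=0.433, ωT=1.682162, cosh=2.781569, sinh=2.595598; start (x,ẋ)=(-0.001588, -0.473740) → end (x,ẋ)=(-1.134221, -5.936932)

1 0.4100 0.0435 0.2639
2 1.0310 -0.0016 -0.4737
3 1.4640 -1.1342 -5.9369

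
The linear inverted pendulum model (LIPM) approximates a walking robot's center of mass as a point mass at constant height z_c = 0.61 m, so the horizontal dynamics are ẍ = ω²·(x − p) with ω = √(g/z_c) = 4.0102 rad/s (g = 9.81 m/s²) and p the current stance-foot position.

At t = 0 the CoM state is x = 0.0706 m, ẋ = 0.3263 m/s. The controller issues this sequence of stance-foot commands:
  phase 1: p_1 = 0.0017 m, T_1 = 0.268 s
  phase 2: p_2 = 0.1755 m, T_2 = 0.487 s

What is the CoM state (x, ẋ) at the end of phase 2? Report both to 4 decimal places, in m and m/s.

phase 1: p=0.0017, T=0.268, ωT=1.074734, cosh=1.635301, sinh=1.293912; start (x,ẋ)=(0.070600, 0.326300) → end (x,ẋ)=(0.219655, 0.891110)
phase 2: p=0.1755, T=0.487, ωT=1.952967, cosh=3.595714, sinh=3.453861; start (x,ẋ)=(0.219655, 0.891110) → end (x,ẋ)=(1.101753, 3.815748)

x = 1.1018, ẋ = 3.8157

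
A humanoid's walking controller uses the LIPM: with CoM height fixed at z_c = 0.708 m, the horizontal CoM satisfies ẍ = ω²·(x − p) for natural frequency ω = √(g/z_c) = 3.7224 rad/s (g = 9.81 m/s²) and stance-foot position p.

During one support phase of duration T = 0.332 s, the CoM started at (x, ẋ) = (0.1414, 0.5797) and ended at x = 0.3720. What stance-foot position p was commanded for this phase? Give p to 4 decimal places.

p = 0.1584

ωT = 3.7224·0.332 = 1.235837; cosh(ωT) = 1.865924, sinh(ωT) = 1.575333
x(T) = p + (x₀−p)·cosh(ωT) + (ẋ₀/ω)·sinh(ωT) ⇒ p·(1 − cosh) = x(T) − x₀·cosh − (ẋ₀/ω)·sinh
numerator   = 0.3720 − (0.1414)·1.865924 − (0.5797/3.7224)·1.575333 = -0.137173
denominator = 1 − 1.865924 = -0.865924
p = -0.137173 / -0.865924 = 0.1584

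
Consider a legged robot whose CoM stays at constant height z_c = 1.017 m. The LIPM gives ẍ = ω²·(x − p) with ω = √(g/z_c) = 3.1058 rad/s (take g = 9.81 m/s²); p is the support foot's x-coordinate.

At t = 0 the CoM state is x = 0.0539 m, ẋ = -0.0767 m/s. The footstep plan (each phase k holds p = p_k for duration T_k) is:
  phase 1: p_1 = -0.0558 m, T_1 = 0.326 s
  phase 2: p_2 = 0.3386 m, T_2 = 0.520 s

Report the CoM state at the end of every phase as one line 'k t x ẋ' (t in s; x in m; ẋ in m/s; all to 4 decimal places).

phase 1: p=-0.0558, T=0.326, ωT=1.012491, cosh=1.557881, sinh=1.194568; start (x,ẋ)=(0.053900, -0.076700) → end (x,ẋ)=(0.085599, 0.287507)
phase 2: p=0.3386, T=0.520, ωT=1.615016, cosh=2.613428, sinh=2.414540; start (x,ẋ)=(0.085599, 0.287507) → end (x,ẋ)=(-0.099084, -1.145897)

1 0.3260 0.0856 0.2875
2 0.8460 -0.0991 -1.1459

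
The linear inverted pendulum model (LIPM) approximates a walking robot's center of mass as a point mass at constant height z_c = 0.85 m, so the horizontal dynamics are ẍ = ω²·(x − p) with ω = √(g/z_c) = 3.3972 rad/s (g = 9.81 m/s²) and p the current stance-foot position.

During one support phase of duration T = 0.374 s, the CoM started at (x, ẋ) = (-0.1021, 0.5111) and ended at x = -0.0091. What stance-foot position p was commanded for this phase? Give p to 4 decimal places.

p = 0.0649

ωT = 3.3972·0.374 = 1.270553; cosh(ωT) = 1.921749, sinh(ωT) = 1.641073
x(T) = p + (x₀−p)·cosh(ωT) + (ẋ₀/ω)·sinh(ωT) ⇒ p·(1 − cosh) = x(T) − x₀·cosh − (ẋ₀/ω)·sinh
numerator   = -0.0091 − (-0.1021)·1.921749 − (0.5111/3.3972)·1.641073 = -0.059785
denominator = 1 − 1.921749 = -0.921749
p = -0.059785 / -0.921749 = 0.0649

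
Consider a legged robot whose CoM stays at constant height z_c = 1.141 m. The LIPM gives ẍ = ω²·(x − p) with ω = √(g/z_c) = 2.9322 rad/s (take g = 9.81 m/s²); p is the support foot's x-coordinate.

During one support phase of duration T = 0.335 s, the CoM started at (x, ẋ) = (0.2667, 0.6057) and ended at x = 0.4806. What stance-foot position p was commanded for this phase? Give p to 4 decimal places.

p = 0.3112

ωT = 2.9322·0.335 = 0.982287; cosh(ωT) = 1.522505, sinh(ωT) = 1.148052
x(T) = p + (x₀−p)·cosh(ωT) + (ẋ₀/ω)·sinh(ωT) ⇒ p·(1 − cosh) = x(T) − x₀·cosh − (ẋ₀/ω)·sinh
numerator   = 0.4806 − (0.2667)·1.522505 − (0.6057/2.9322)·1.148052 = -0.162603
denominator = 1 − 1.522505 = -0.522505
p = -0.162603 / -0.522505 = 0.3112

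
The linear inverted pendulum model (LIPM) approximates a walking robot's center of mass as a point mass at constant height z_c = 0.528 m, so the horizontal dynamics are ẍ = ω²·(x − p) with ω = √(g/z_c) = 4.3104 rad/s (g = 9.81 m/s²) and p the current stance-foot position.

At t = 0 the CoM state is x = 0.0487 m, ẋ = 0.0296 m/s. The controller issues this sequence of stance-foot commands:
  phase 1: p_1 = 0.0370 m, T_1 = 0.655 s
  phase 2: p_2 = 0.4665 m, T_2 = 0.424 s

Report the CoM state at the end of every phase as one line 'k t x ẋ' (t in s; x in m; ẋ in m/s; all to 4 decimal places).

phase 1: p=0.0370, T=0.655, ωT=2.823312, cosh=8.445958, sinh=8.386549; start (x,ẋ)=(0.048700, 0.029600) → end (x,ẋ)=(0.193409, 0.672948)
phase 2: p=0.4665, T=0.424, ωT=1.827610, cosh=3.189900, sinh=3.029103; start (x,ẋ)=(0.193409, 0.672948) → end (x,ẋ)=(0.068277, -1.419014)

1 0.6550 0.1934 0.6729
2 1.0790 0.0683 -1.4190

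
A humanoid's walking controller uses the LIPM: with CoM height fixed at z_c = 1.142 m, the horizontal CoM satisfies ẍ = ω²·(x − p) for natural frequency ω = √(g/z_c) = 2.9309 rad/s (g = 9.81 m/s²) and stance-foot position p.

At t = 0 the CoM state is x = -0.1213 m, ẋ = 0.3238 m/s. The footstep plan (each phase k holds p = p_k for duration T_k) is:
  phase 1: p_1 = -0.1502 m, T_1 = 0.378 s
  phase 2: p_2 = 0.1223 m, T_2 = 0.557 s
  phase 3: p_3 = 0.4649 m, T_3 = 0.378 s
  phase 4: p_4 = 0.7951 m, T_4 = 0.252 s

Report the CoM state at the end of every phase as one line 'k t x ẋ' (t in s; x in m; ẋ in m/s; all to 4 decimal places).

1 0.3780 0.0473 0.6579
2 0.9350 0.4756 1.2070
3 1.3130 1.0383 2.0688
4 1.5650 1.6778 3.2349

phase 1: p=-0.1502, T=0.378, ωT=1.107880, cosh=1.679096, sinh=1.348837; start (x,ẋ)=(-0.121300, 0.323800) → end (x,ẋ)=(0.047343, 0.657942)
phase 2: p=0.1223, T=0.557, ωT=1.632511, cosh=2.656073, sinh=2.460635; start (x,ẋ)=(0.047343, 0.657942) → end (x,ẋ)=(0.475583, 1.206959)
phase 3: p=0.4649, T=0.378, ωT=1.107880, cosh=1.679096, sinh=1.348837; start (x,ẋ)=(0.475583, 1.206959) → end (x,ẋ)=(1.038295, 2.068831)
phase 4: p=0.7951, T=0.252, ωT=0.738587, cosh=1.285382, sinh=0.807593; start (x,ẋ)=(1.038295, 2.068831) → end (x,ẋ)=(1.677753, 3.234874)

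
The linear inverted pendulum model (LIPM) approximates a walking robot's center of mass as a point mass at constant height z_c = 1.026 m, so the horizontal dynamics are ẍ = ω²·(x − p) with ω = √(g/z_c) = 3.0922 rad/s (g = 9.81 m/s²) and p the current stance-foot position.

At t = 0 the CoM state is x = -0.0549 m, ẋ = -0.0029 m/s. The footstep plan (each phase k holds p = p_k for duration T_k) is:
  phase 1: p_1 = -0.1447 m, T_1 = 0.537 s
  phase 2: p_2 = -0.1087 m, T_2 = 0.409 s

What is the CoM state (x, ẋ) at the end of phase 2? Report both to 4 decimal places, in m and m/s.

phase 1: p=-0.1447, T=0.537, ωT=1.660511, cosh=2.726021, sinh=2.535980; start (x,ẋ)=(-0.054900, -0.002900) → end (x,ẋ)=(0.097718, 0.696284)
phase 2: p=-0.1087, T=0.409, ωT=1.264710, cosh=1.912193, sinh=1.629872; start (x,ẋ)=(0.097718, 0.696284) → end (x,ẋ)=(0.653017, 2.371756)

x = 0.6530, ẋ = 2.3718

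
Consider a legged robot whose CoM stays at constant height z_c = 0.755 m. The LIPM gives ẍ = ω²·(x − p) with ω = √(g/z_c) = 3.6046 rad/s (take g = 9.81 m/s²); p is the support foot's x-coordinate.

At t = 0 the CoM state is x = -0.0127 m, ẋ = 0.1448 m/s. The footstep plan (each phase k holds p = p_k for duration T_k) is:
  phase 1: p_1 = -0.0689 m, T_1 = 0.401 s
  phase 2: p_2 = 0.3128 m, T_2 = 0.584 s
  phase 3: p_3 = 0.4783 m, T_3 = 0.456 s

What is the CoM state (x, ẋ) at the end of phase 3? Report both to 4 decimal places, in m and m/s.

x = 0.6088, ẋ = 0.6178

phase 1: p=-0.0689, T=0.401, ωT=1.445445, cosh=2.239690, sinh=2.004049; start (x,ẋ)=(-0.012700, 0.144800) → end (x,ẋ)=(0.137475, 0.730284)
phase 2: p=0.3128, T=0.584, ωT=2.105086, cosh=4.164824, sinh=4.042988; start (x,ẋ)=(0.137475, 0.730284) → end (x,ẋ)=(0.401703, 0.486432)
phase 3: p=0.4783, T=0.456, ωT=1.643698, cosh=2.683765, sinh=2.490501; start (x,ẋ)=(0.401703, 0.486432) → end (x,ẋ)=(0.608819, 0.617838)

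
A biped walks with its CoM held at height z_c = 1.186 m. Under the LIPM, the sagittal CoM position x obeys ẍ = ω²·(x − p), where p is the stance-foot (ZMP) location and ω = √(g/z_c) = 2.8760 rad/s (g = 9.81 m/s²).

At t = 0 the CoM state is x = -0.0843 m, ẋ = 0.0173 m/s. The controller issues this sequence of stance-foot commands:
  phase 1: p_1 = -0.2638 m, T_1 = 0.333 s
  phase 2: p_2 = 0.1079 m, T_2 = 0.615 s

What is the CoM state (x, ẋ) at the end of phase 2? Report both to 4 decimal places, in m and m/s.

x = 0.4094, ẋ = 1.0166

phase 1: p=-0.2638, T=0.333, ωT=0.957708, cosh=1.494744, sinh=1.110973; start (x,ẋ)=(-0.084300, 0.017300) → end (x,ẋ)=(0.011189, 0.599390)
phase 2: p=0.1079, T=0.615, ωT=1.768740, cosh=3.017004, sinh=2.846457; start (x,ẋ)=(0.011189, 0.599390) → end (x,ẋ)=(0.409357, 1.016650)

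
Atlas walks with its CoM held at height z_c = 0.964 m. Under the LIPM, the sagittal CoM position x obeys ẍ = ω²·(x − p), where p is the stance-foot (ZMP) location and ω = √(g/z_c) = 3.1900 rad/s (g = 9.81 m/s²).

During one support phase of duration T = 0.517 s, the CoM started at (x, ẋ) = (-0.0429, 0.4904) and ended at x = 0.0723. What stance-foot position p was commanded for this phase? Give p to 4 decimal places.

ωT = 3.1900·0.517 = 1.649230; cosh(ωT) = 2.697585, sinh(ωT) = 2.505387
x(T) = p + (x₀−p)·cosh(ωT) + (ẋ₀/ω)·sinh(ωT) ⇒ p·(1 − cosh) = x(T) − x₀·cosh − (ẋ₀/ω)·sinh
numerator   = 0.0723 − (-0.0429)·2.697585 − (0.4904/3.1900)·2.505387 = -0.197128
denominator = 1 − 2.697585 = -1.697585
p = -0.197128 / -1.697585 = 0.1161

p = 0.1161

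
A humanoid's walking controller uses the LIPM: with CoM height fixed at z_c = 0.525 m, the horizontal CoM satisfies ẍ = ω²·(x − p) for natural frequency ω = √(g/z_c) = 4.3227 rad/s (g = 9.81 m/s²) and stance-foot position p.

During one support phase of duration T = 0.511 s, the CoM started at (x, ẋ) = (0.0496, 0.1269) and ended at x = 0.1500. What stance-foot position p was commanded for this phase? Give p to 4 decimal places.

p = 0.0584

ωT = 4.3227·0.511 = 2.208900; cosh(ωT) = 4.607757, sinh(ωT) = 4.497935
x(T) = p + (x₀−p)·cosh(ωT) + (ẋ₀/ω)·sinh(ωT) ⇒ p·(1 − cosh) = x(T) − x₀·cosh − (ẋ₀/ω)·sinh
numerator   = 0.1500 − (0.0496)·4.607757 − (0.1269/4.3227)·4.497935 = -0.210589
denominator = 1 − 4.607757 = -3.607757
p = -0.210589 / -3.607757 = 0.0584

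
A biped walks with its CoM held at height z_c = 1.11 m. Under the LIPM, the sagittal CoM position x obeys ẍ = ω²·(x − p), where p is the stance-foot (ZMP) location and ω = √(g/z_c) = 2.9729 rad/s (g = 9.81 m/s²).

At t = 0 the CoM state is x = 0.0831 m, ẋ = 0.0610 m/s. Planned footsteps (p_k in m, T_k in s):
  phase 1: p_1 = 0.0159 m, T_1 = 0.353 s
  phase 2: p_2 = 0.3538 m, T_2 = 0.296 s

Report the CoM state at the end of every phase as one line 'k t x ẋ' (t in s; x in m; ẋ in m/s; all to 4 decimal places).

1 0.3530 0.1493 0.3481
2 0.6490 0.1818 -0.1148

phase 1: p=0.0159, T=0.353, ωT=1.049434, cosh=1.603085, sinh=1.252949; start (x,ẋ)=(0.083100, 0.061000) → end (x,ẋ)=(0.149336, 0.348101)
phase 2: p=0.3538, T=0.296, ωT=0.879978, cosh=1.412820, sinh=0.998028; start (x,ẋ)=(0.149336, 0.348101) → end (x,ẋ)=(0.181790, -0.114848)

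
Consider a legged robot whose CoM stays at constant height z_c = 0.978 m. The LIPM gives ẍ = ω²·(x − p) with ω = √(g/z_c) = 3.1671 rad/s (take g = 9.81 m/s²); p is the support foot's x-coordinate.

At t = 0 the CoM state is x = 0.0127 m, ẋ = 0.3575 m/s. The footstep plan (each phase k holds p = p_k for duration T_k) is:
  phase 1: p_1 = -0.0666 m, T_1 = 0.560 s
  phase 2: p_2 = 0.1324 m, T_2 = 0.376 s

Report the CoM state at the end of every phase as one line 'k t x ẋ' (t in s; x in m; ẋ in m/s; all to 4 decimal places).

1 0.5600 0.4967 1.8021
2 0.9360 1.6365 4.9606

phase 1: p=-0.0666, T=0.560, ωT=1.773576, cosh=3.030805, sinh=2.861080; start (x,ẋ)=(0.012700, 0.357500) → end (x,ẋ)=(0.496700, 1.802076)
phase 2: p=0.1324, T=0.376, ωT=1.190830, cosh=1.796889, sinh=1.492920; start (x,ẋ)=(0.496700, 1.802076) → end (x,ẋ)=(1.636476, 4.960622)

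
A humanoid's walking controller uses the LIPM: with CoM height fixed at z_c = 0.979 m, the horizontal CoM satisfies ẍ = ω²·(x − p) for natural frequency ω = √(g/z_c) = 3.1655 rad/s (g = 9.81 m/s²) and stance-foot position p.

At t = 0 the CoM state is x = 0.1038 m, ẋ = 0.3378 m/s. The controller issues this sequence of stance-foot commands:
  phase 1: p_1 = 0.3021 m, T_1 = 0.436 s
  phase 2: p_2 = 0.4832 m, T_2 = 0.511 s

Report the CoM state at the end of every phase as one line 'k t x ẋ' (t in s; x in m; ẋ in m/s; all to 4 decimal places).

phase 1: p=0.3021, T=0.436, ωT=1.380158, cosh=2.113534, sinh=1.861995; start (x,ẋ)=(0.103800, 0.337800) → end (x,ẋ)=(0.081685, -0.454857)
phase 2: p=0.4832, T=0.511, ωT=1.617571, cosh=2.619604, sinh=2.421224; start (x,ẋ)=(0.081685, -0.454857) → end (x,ẋ)=(-0.916521, -4.268910)

1 0.4360 0.0817 -0.4549
2 0.9470 -0.9165 -4.2689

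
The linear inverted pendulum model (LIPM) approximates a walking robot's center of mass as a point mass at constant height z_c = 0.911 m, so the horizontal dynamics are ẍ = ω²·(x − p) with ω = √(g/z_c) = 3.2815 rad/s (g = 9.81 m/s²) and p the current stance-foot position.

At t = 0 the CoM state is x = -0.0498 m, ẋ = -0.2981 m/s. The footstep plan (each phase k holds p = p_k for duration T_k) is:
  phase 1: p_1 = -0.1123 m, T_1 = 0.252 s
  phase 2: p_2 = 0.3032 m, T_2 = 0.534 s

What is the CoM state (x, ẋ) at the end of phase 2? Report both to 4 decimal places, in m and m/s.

x = -1.1122, ẋ = -4.4464

phase 1: p=-0.1123, T=0.252, ωT=0.826938, cosh=1.361847, sinh=0.924460; start (x,ẋ)=(-0.049800, -0.298100) → end (x,ẋ)=(-0.111165, -0.216366)
phase 2: p=0.3032, T=0.534, ωT=1.752321, cosh=2.970673, sinh=2.797302; start (x,ẋ)=(-0.111165, -0.216366) → end (x,ẋ)=(-1.112183, -4.446350)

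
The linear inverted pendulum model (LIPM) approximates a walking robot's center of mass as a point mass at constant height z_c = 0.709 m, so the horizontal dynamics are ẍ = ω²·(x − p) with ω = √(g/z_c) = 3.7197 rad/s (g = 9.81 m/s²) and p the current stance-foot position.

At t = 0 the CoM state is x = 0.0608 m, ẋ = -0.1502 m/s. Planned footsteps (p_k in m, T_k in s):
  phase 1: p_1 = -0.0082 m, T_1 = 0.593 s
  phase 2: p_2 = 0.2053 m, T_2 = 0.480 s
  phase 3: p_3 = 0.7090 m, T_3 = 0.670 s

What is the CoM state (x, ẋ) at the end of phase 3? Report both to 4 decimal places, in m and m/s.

phase 1: p=-0.0082, T=0.593, ωT=2.205782, cosh=4.593756, sinh=4.483592; start (x,ẋ)=(0.060800, -0.150200) → end (x,ẋ)=(0.127724, 0.460773)
phase 2: p=0.2053, T=0.480, ωT=1.785456, cosh=3.065009, sinh=2.897289; start (x,ẋ)=(0.127724, 0.460773) → end (x,ẋ)=(0.326426, 0.576230)
phase 3: p=0.7090, T=0.670, ωT=2.492199, cosh=6.085278, sinh=6.002550; start (x,ẋ)=(0.326426, 0.576230) → end (x,ẋ)=(-0.689199, -5.035484)

x = -0.6892, ẋ = -5.0355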